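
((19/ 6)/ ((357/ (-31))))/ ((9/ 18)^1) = -589/1071 = -0.55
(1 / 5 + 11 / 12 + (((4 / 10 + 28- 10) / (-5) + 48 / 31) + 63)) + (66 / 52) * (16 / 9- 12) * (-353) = 4641.93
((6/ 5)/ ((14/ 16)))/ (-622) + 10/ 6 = 54353/32655 = 1.66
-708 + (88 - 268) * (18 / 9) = -1068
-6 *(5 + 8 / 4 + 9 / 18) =-45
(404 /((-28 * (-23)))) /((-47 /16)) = -0.21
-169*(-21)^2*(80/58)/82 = -1490580/1189 = -1253.64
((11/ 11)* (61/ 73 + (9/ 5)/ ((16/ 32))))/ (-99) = -1619/36135 = -0.04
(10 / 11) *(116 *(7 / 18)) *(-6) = -8120/33 = -246.06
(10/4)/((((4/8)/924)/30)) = 138600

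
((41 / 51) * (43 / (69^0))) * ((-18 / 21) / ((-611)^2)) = -3526/44425199 = 0.00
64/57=1.12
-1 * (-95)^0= -1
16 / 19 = 0.84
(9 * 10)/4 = 22.50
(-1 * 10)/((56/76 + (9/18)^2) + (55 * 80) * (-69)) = 152/4614705 = 0.00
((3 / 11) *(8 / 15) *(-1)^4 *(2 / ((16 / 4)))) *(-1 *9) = -0.65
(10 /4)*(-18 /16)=-45/16 = -2.81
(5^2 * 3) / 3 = 25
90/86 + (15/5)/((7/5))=960/301 = 3.19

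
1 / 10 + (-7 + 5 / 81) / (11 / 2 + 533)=75997/872370 = 0.09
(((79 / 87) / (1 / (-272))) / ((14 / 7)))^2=115433536/7569 = 15250.83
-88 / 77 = -1.14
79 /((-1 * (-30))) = 79/30 = 2.63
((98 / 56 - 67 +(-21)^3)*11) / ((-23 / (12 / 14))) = 1231065/322 = 3823.18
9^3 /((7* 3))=243/7 = 34.71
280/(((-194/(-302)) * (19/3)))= 68.82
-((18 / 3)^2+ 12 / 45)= -544/15 = -36.27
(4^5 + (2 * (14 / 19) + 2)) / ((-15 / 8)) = -156176/285 = -547.99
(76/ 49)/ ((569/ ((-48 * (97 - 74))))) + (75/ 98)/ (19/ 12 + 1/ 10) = -1027722/402283 = -2.55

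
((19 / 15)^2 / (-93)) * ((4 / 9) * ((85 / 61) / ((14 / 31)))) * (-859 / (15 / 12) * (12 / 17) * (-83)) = -823622944/864675 = -952.52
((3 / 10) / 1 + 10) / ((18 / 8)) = 206/45 = 4.58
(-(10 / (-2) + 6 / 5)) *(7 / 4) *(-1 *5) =-133/4 = -33.25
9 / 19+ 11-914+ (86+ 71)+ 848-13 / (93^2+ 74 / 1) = 1306418/12749 = 102.47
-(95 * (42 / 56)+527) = -2393/4 = -598.25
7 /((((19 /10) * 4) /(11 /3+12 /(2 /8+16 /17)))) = 12985/1026 = 12.66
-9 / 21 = -0.43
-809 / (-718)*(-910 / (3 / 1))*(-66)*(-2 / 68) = -4049045/6103 = -663.45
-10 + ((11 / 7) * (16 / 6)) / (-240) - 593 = -379901/630 = -603.02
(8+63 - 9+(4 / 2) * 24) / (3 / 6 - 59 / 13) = -572/21 = -27.24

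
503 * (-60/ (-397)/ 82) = 15090/16277 = 0.93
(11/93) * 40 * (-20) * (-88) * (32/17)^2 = 792985600/26877 = 29504.25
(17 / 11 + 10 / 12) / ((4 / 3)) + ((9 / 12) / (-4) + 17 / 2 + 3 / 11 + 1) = 2001/176 = 11.37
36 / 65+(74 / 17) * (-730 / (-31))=3530272/34255 = 103.06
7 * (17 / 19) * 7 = 833/19 = 43.84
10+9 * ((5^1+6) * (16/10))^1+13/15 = 2539/15 = 169.27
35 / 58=0.60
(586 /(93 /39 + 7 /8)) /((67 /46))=2803424/22713 = 123.43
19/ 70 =0.27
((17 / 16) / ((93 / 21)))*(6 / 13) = 357/3224 = 0.11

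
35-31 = 4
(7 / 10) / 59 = 7/590 = 0.01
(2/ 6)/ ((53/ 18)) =6/53 = 0.11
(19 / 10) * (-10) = -19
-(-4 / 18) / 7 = 0.03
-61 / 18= -3.39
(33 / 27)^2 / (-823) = -121/66663 = 0.00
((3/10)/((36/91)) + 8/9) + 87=31913/360 = 88.65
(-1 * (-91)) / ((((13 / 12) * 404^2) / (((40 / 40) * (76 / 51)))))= 133/173417 = 0.00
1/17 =0.06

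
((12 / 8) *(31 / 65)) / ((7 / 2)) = 93/455 = 0.20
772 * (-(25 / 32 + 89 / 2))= -279657/8 = -34957.12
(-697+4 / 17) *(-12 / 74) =71070/629 = 112.99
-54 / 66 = -9/11 = -0.82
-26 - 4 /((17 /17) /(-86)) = 318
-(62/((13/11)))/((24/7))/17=-0.90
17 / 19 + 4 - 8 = -3.11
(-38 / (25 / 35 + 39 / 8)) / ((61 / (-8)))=17024/19093 = 0.89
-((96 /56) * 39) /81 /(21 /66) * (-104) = 118976/441 = 269.79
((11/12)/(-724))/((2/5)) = -55/17376 = 0.00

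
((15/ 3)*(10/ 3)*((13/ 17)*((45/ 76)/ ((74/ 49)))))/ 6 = 79625/95608 = 0.83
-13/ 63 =-0.21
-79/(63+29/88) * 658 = -4574416/5573 = -820.82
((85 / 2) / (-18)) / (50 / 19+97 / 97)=-1615/2484 = -0.65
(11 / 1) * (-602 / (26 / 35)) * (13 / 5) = -23177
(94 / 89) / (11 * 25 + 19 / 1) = 47/13083 = 0.00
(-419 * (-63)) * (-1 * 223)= -5886531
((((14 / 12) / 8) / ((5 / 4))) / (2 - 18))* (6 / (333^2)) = -7/17742240 = 0.00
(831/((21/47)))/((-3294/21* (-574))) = 13019/630252 = 0.02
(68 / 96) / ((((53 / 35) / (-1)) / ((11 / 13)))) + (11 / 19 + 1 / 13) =81709/314184 = 0.26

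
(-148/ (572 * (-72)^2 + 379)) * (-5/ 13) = 740/38553151 = 0.00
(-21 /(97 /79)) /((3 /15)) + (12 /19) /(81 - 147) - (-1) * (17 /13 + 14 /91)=-22154850/263549 = -84.06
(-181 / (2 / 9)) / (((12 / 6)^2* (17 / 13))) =-21177/136 = -155.71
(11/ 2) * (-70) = -385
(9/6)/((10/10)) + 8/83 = 265/166 = 1.60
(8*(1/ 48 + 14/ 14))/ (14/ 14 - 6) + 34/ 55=-1.02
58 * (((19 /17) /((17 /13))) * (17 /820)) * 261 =1869543/6970 = 268.23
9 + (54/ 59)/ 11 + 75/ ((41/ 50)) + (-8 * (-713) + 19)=154958752/26609 = 5823.55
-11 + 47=36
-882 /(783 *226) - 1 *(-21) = 206402/9831 = 21.00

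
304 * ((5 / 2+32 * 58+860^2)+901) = 225677288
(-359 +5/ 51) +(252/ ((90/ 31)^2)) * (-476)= -55807684/3825 = -14590.24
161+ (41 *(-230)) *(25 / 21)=-232369/21 = -11065.19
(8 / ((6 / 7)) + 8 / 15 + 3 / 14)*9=6351/70 = 90.73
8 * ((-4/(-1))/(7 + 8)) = 32/15 = 2.13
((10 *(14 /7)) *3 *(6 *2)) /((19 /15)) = 568.42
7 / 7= 1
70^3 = 343000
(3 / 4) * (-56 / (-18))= 7/3 = 2.33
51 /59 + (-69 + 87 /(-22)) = -93573/1298 = -72.09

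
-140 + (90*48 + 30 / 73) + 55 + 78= 314879/73 = 4313.41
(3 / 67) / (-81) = -1/1809 = 0.00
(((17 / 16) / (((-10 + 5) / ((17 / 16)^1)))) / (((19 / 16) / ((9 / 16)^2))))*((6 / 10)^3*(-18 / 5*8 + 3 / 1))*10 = 81533547/24320000 = 3.35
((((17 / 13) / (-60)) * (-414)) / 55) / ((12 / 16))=782/3575 = 0.22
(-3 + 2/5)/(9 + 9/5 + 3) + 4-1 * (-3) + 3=9.81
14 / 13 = 1.08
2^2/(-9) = -0.44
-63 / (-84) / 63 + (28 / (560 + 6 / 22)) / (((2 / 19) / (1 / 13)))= 325903/6729996 = 0.05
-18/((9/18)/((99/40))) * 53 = -47223/10 = -4722.30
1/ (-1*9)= -1/9 = -0.11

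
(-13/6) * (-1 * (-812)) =-5278/3 = -1759.33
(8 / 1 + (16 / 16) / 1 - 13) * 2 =-8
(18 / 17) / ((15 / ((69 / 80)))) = 207/3400 = 0.06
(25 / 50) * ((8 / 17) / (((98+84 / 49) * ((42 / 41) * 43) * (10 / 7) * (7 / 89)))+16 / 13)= 0.62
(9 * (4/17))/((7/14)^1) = 72/17 = 4.24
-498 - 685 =-1183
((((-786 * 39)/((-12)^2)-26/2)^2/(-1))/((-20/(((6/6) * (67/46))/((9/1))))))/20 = 218771683/10598400 = 20.64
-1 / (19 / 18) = -18/19 = -0.95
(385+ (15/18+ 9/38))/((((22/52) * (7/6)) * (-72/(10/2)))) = -715195/13167 = -54.32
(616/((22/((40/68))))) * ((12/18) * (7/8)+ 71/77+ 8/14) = 34.21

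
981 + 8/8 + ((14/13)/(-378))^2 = 120983383/123201 = 982.00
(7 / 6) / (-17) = -7/102 = -0.07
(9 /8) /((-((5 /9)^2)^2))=-59049/5000 = -11.81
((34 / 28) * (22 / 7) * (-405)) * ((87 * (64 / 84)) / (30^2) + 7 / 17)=-1286703/1715 = -750.26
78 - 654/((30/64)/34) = -236794/5 = -47358.80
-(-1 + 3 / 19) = 16/19 = 0.84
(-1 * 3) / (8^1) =-3/8 = -0.38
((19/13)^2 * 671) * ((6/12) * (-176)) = -21316328/169 = -126132.12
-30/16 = -15/8 = -1.88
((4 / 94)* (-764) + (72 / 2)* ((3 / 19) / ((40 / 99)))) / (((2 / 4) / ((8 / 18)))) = -658756/40185 = -16.39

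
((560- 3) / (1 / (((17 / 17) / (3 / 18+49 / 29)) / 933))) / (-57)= -32306/5725821 = -0.01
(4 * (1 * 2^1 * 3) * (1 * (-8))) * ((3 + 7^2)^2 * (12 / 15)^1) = -2076672/5 = -415334.40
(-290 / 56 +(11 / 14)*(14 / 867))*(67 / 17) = -8402269/412692 = -20.36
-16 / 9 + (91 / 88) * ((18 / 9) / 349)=-244877/138204 = -1.77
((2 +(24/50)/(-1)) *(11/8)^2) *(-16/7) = -2299/350 = -6.57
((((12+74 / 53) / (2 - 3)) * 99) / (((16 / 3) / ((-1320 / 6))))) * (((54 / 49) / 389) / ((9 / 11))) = 191364525/1010233 = 189.43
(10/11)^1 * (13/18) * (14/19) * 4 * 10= 19.35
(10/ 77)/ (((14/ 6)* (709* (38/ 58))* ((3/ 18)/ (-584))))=-3048480/7260869 = -0.42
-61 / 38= -1.61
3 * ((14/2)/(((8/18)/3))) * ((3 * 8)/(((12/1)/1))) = 567/2 = 283.50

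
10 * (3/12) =2.50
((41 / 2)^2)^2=2825761/16 = 176610.06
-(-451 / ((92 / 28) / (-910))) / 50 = -287287/115 = -2498.15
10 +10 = 20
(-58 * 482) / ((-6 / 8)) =111824/3 = 37274.67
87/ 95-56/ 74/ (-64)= 52169/56240 = 0.93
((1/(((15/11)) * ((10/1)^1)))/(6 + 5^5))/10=11/4696500 = 0.00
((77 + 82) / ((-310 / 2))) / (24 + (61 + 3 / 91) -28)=-4823/268150 = -0.02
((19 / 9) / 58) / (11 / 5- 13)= -95/28188 = 0.00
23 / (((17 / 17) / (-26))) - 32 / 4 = -606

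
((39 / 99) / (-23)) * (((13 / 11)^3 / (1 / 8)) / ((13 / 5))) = -87880/1010229 = -0.09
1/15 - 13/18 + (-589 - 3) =-53339/90 = -592.66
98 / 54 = 1.81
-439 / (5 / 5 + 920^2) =-439/846401 = 0.00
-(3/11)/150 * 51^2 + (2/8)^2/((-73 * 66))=-828539/175200 = -4.73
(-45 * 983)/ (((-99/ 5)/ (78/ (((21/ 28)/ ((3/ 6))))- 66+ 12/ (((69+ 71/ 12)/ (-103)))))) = -673797350/9889 = -68136.05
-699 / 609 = -233/203 = -1.15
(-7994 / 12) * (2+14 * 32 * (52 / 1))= -15520351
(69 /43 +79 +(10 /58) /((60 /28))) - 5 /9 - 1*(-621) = 7868777/11223 = 701.13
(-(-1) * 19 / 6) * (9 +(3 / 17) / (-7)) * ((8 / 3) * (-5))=-135280/357 = -378.94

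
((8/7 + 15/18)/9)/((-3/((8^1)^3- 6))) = -20999/567 = -37.04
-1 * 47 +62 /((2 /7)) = 170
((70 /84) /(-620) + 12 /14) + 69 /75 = 1.78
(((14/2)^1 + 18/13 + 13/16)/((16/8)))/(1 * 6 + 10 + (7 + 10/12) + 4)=5739/34736 = 0.17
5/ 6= 0.83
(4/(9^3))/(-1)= -0.01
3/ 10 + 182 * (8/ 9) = 14587/90 = 162.08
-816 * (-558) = 455328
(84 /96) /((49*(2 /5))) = 5/112 = 0.04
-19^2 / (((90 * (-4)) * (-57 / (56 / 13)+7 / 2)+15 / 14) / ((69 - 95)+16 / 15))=1890196/735975 = 2.57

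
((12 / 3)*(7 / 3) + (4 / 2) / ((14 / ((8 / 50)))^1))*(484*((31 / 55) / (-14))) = -182.31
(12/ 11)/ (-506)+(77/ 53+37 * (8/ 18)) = 23755609/1327491 = 17.90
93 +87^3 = 658596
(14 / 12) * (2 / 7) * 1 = 0.33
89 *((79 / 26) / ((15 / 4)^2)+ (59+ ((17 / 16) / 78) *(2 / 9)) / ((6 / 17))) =965379173/64800 = 14897.83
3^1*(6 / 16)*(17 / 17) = 9/8 = 1.12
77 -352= -275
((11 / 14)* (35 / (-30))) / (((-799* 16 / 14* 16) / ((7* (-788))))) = -0.35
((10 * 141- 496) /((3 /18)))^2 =30074256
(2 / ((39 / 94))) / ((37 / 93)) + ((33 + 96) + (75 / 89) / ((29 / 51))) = 177030362/1241461 = 142.60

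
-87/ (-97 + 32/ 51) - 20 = -93863/4915 = -19.10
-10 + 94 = 84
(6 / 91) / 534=1/8099 = 0.00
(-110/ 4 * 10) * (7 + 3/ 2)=-4675/2 = -2337.50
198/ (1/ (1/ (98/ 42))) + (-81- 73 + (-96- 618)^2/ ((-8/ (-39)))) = 34792609/14 = 2485186.36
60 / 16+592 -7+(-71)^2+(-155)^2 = 118619/4 = 29654.75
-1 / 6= -0.17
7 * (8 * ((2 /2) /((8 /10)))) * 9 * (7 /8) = 2205/4 = 551.25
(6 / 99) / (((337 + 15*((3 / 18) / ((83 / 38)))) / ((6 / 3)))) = 166/463089 = 0.00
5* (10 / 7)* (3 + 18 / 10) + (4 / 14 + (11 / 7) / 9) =2189/63 = 34.75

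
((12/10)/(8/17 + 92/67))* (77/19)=12529/4750 = 2.64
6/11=0.55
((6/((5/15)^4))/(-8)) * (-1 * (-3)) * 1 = -729/4 = -182.25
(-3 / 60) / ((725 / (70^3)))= -686/29 = -23.66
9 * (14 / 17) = 126/17 = 7.41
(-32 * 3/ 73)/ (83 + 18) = -96/7373 = -0.01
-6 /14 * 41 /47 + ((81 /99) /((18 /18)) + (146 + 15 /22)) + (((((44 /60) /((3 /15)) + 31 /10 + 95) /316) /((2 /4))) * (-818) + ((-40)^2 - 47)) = 457412311/389865 = 1173.26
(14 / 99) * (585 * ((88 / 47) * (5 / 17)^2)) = 182000/13583 = 13.40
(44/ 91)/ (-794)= -22/36127 = 0.00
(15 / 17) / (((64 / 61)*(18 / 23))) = 7015/6528 = 1.07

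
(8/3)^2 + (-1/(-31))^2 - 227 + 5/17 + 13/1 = -30376096/147033 = -206.59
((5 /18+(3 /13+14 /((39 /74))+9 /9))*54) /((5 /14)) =275898/65 = 4244.58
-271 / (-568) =271/568 = 0.48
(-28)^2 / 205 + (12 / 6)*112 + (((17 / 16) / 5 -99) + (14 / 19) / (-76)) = 152778521/1184080 = 129.03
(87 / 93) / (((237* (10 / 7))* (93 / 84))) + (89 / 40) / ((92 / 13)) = 265606561/838145760 = 0.32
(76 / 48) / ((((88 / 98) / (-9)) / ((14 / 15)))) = -6517/440 = -14.81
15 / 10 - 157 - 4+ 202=85/2 = 42.50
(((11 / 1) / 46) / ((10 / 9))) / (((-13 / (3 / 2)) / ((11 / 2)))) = -3267/23920 = -0.14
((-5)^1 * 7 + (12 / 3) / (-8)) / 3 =-71/6 = -11.83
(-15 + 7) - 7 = -15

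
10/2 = 5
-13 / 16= -0.81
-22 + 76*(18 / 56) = 17/7 = 2.43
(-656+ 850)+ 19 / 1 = 213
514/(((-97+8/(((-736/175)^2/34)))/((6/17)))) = -104411904/46977919 = -2.22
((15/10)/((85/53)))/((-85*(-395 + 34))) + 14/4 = 9128867/2608225 = 3.50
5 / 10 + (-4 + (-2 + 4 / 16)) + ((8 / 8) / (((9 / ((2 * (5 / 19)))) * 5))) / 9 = -32311/6156 = -5.25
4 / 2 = 2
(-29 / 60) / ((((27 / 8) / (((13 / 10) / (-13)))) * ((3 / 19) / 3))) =551/2025 = 0.27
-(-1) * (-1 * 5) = -5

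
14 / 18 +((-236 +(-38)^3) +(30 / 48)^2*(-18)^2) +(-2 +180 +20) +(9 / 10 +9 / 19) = -749407993/13680 = -54781.29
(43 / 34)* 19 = 817/34 = 24.03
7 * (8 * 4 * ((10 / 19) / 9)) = 2240/171 = 13.10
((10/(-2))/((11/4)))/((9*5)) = -0.04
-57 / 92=-0.62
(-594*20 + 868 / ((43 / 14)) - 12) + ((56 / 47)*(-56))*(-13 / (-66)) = -775141916/66693 = -11622.54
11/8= 1.38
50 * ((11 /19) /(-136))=-275/1292 = -0.21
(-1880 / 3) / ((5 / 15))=-1880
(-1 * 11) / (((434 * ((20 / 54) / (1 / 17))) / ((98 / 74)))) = -2079/389980 = -0.01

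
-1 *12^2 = -144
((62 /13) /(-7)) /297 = -62/27027 = 0.00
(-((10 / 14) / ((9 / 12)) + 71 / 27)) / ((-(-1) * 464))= -677/87696 = -0.01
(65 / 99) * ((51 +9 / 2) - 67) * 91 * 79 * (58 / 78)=-23975315/594 = -40362.48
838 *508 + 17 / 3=1277129/3 = 425709.67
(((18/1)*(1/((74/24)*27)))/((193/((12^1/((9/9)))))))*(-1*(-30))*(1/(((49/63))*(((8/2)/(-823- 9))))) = -107.86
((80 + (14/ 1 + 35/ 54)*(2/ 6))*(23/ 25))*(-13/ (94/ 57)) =-78119431/126900 = -615.60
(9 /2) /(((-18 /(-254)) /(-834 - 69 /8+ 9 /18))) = -855599/16 = -53474.94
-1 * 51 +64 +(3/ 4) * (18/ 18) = 55/4 = 13.75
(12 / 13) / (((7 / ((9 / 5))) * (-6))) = -18/455 = -0.04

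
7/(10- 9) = 7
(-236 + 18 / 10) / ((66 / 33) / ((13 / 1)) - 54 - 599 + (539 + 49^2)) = -15223/148665 = -0.10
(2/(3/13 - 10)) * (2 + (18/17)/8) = -1885/4318 = -0.44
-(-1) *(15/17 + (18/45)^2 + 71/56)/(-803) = -54983/19111400 = 0.00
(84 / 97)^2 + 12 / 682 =0.77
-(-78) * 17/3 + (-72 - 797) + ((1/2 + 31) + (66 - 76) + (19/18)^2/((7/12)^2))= -354763/882 = -402.23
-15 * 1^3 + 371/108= -1249/108 = -11.56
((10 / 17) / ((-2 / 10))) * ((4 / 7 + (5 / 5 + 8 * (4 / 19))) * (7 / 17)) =-21650/5491 = -3.94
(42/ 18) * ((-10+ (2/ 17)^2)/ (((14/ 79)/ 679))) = -89277.93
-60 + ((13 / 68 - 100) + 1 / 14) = -159.74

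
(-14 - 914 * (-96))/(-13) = -87730/13 = -6748.46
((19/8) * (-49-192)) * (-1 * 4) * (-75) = -343425/2 = -171712.50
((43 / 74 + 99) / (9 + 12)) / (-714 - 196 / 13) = -95797/14728812 = -0.01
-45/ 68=-0.66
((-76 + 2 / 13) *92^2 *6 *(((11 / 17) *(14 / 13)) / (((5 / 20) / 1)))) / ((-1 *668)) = 453602688/28223 = 16072.09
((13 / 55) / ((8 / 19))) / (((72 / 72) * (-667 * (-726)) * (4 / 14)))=1729/426132960 = 0.00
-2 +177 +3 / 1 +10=188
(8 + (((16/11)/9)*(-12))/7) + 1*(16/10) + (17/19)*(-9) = 27877/21945 = 1.27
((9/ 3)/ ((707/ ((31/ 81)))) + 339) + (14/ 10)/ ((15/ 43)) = 163695313/477225 = 343.01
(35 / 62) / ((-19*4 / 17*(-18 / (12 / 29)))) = 595/204972 = 0.00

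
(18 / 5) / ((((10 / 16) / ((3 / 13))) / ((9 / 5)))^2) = 839808/528125 = 1.59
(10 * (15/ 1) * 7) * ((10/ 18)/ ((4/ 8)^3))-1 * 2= 13994/3 = 4664.67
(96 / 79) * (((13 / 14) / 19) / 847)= 624/8899429 = 0.00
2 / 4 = 1/2 = 0.50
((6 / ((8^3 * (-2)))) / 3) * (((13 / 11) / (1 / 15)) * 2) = -195/2816 = -0.07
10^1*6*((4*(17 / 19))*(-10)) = -40800/19 = -2147.37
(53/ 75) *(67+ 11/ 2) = 1537/30 = 51.23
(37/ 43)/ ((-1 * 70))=-37/3010 = -0.01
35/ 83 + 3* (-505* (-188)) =23640095/83 = 284820.42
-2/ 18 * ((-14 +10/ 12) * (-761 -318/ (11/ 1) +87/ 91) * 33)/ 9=-31194809/7371 = -4232.10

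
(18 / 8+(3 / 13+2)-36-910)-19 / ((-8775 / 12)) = -941.49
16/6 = 8/3 = 2.67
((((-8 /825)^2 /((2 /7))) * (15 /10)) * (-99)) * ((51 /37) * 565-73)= -797664/23125 = -34.49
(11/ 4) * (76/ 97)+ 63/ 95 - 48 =-416354/9215 = -45.18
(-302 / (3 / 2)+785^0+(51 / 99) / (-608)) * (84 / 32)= -28136535/53504 = -525.88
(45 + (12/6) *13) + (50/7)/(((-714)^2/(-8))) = 63342053/892143 = 71.00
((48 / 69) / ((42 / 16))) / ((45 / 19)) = 2432/21735 = 0.11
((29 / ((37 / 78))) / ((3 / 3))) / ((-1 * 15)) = -754/185 = -4.08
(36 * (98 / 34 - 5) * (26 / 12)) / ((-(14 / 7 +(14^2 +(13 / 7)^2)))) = 137592/167807 = 0.82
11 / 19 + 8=163/19 = 8.58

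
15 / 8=1.88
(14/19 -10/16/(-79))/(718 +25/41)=122221/117930568 = 0.00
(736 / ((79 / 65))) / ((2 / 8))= 191360/79 = 2422.28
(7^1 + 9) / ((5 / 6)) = 96/5 = 19.20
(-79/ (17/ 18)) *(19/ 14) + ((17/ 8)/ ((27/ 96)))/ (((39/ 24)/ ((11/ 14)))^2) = -141592307/1266993 = -111.75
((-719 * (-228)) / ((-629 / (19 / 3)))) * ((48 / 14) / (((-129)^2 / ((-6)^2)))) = -99670656/8141147 = -12.24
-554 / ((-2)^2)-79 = -435/2 = -217.50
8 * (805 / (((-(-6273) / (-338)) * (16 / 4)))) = -544180/6273 = -86.75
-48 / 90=-8/15 = -0.53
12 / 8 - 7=-11/2 = -5.50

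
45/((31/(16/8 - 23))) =-945/31 = -30.48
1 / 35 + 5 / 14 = 27/70 = 0.39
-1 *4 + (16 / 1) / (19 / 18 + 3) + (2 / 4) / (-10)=-153/1460 = -0.10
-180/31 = -5.81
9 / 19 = 0.47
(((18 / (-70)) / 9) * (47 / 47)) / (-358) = 1/12530 = 0.00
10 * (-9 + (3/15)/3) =-268/3 = -89.33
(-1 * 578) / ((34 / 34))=-578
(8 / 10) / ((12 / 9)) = 0.60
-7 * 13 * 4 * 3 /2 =-546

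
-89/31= -2.87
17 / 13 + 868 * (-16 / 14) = -12879/13 = -990.69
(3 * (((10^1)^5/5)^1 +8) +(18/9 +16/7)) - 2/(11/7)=4622080/77 = 60027.01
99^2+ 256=10057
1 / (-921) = -1/921 = 0.00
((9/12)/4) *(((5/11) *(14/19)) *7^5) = 1764735/1672 = 1055.46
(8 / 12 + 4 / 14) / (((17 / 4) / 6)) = 160/119 = 1.34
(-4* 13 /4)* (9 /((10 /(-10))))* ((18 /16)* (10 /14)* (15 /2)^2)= 1184625/224 = 5288.50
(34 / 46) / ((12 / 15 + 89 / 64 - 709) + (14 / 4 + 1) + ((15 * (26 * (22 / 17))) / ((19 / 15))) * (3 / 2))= -0.01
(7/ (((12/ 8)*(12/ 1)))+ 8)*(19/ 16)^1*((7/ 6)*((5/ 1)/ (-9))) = -100415/15552 = -6.46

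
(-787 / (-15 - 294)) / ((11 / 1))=0.23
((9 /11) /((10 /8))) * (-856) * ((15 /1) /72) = -1284/11 = -116.73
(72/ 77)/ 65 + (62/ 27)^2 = 19291708/3648645 = 5.29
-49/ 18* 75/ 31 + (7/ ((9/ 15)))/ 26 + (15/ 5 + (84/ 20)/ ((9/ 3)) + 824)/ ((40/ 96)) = 59906636/30225 = 1982.02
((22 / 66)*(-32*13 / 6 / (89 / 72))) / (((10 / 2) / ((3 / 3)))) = -3.74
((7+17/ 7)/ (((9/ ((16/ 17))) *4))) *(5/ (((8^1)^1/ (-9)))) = -165/119 = -1.39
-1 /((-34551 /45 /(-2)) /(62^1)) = -0.16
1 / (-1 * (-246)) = 1/246 = 0.00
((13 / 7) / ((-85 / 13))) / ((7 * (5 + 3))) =-169/33320 = -0.01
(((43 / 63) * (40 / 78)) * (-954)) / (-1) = 91160/273 = 333.92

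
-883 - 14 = -897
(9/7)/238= 9/1666 = 0.01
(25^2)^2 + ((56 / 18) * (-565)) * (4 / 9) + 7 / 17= 536815432/1377 = 389844.18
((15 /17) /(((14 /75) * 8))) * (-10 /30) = -0.20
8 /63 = 0.13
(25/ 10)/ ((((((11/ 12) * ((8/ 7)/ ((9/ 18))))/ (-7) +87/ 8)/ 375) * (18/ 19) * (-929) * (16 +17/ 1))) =-1163750/381281109 = 0.00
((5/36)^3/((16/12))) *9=125/6912 = 0.02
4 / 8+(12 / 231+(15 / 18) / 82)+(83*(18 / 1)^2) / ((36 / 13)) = 367912819/37884 = 9711.56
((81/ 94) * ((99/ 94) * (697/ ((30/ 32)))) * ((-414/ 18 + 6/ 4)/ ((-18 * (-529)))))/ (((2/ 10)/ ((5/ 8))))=-44506935/9348488 = -4.76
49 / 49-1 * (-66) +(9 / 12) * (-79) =31/4 = 7.75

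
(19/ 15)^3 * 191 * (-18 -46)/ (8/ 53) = -555469256/3375 = -164583.48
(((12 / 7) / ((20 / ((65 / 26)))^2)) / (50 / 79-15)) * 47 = -0.09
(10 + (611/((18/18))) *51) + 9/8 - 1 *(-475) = 253177/8 = 31647.12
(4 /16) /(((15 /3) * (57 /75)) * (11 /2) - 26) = -5/102 = -0.05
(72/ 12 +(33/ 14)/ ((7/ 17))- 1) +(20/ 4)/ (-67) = 10.65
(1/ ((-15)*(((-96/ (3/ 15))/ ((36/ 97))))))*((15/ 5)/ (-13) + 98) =1271/252200 = 0.01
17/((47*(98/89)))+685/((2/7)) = 5522199/2303 = 2397.83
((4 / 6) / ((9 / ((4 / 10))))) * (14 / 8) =7/135 = 0.05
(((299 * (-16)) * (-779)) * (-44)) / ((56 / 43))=-881373064/7 = -125910437.71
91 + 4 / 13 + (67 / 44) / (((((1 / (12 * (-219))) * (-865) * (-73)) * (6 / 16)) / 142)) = 8325937/123695 = 67.31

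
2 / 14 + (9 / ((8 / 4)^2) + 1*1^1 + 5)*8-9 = 400/7 = 57.14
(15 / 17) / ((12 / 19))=95/68 = 1.40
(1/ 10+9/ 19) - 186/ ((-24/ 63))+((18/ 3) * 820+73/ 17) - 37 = 34729721/6460 = 5376.12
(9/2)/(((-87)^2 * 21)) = 1/35322 = 0.00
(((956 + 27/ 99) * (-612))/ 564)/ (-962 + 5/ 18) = 9656442/8949787 = 1.08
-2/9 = -0.22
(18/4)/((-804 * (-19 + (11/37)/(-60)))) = 1665/5653594 = 0.00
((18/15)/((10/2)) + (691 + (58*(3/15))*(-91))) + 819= 454.64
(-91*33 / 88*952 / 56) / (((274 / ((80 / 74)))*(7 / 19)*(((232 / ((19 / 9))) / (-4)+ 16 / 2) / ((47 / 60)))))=0.25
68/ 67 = 1.01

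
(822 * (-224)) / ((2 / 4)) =-368256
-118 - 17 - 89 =-224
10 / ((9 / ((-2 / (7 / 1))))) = -20/63 = -0.32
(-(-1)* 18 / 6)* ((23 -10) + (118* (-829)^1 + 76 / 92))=-6748764/23 = -293424.52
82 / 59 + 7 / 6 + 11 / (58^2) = 1524157/595428 = 2.56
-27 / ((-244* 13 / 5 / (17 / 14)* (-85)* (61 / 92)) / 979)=-607959/677222 = -0.90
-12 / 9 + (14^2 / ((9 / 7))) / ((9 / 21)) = 354.37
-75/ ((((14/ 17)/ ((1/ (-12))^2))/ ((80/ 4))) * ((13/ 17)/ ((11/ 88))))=-36125/17472 = -2.07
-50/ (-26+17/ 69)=3450/1777 = 1.94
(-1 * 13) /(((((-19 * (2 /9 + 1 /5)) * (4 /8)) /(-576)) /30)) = -20217600/361 = -56004.43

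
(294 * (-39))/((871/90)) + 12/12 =-79313/67 = -1183.78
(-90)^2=8100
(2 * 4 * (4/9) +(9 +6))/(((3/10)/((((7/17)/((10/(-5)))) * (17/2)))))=-5845/54 = -108.24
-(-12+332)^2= -102400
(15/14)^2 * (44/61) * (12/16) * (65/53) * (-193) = -93146625/633668 = -147.00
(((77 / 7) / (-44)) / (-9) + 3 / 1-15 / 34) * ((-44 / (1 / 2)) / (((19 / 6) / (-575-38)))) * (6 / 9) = 85393352/2907 = 29375.08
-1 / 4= -0.25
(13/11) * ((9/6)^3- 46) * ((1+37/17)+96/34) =-1209/4 = -302.25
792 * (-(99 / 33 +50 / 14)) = -36432/7 = -5204.57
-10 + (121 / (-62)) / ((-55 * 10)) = -30989/3100 = -10.00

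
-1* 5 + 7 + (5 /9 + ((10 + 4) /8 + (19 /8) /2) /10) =4103/1440 = 2.85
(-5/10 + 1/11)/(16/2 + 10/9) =-81/1804 = -0.04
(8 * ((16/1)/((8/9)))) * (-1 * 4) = -576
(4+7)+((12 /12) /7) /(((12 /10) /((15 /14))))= 2181/196 = 11.13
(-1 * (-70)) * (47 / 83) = 3290/83 = 39.64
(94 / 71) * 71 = 94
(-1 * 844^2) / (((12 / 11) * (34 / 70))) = -68562340/51 = -1344359.61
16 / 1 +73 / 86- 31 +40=2223/86 = 25.85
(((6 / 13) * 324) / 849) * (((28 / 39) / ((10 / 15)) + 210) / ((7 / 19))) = 4826304/47827 = 100.91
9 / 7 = 1.29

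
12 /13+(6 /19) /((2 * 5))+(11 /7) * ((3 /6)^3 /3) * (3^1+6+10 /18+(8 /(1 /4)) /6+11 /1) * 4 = 3610967/466830 = 7.74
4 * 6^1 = 24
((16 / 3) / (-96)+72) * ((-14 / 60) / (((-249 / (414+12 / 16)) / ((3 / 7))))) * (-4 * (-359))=17208.33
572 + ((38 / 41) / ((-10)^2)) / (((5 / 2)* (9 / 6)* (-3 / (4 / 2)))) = 26383424/46125 = 572.00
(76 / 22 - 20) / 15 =-182/165 = -1.10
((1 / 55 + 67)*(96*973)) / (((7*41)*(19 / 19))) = 49185984/2255 = 21811.97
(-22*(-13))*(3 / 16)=429/8 = 53.62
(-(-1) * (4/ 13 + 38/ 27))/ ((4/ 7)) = 2107/702 = 3.00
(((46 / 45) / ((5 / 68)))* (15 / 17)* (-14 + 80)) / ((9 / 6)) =8096/15 = 539.73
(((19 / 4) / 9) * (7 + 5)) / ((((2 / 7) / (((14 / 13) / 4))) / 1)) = 931/156 = 5.97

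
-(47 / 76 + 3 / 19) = -59/76 = -0.78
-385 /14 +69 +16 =115/2 = 57.50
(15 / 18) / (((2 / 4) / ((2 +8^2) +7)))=365/3 = 121.67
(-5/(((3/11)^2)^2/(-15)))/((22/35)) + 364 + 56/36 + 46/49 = 58036369/2646 = 21933.62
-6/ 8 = -3/4 = -0.75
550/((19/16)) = 8800/19 = 463.16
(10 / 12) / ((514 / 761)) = 3805/3084 = 1.23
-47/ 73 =-0.64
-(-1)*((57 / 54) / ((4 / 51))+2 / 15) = 13.59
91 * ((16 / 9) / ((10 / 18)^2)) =13104/25 = 524.16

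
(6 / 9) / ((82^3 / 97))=97/827052 = 0.00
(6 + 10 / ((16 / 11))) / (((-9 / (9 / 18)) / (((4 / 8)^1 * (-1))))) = 103/288 = 0.36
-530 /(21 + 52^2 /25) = -13250/3229 = -4.10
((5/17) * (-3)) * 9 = -135/17 = -7.94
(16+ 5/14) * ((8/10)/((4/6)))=687/35 = 19.63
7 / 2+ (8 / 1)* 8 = 135/2 = 67.50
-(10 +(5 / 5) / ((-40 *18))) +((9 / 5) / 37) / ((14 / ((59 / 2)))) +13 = 115763/37296 = 3.10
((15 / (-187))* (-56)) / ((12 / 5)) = 1.87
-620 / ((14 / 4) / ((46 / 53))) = -57040/371 = -153.75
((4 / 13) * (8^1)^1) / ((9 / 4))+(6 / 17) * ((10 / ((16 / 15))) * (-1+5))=28501/1989 = 14.33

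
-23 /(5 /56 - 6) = 3.89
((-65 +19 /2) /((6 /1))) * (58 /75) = -1073/150 = -7.15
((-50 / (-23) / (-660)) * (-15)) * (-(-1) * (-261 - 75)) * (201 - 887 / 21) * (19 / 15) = -3338.39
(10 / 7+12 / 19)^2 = 75076/17689 = 4.24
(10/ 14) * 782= 3910/7 = 558.57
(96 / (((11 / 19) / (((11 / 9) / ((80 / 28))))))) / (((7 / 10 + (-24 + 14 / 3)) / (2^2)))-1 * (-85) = 39003/559 = 69.77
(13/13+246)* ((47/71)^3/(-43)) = -25644281/15390173 = -1.67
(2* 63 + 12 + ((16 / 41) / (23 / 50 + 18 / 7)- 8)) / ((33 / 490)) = 924585900/478511 = 1932.21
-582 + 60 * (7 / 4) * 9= 363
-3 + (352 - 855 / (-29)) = 10976/29 = 378.48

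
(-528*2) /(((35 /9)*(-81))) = 352/105 = 3.35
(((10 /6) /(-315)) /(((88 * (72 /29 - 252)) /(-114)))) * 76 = -10469/5014548 = 0.00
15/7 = 2.14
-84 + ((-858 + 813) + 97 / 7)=-115.14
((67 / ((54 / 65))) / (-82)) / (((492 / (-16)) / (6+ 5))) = 47905/136161 = 0.35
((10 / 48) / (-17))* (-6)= 5/68 = 0.07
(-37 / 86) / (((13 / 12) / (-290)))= 64380/559 = 115.17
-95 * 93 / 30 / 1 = -589/2 = -294.50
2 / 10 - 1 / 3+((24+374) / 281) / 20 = -527/8430 = -0.06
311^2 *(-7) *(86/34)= -1712530.65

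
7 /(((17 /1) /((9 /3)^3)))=11.12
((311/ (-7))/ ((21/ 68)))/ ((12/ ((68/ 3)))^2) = -6111772/11907 = -513.29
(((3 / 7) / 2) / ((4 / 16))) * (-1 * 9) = -54/7 = -7.71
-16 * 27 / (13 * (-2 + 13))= -432/143 = -3.02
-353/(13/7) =-2471/13 = -190.08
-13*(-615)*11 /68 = 87945/68 = 1293.31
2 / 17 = 0.12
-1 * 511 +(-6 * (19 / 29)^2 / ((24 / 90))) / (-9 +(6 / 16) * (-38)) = -13311451/26071 = -510.58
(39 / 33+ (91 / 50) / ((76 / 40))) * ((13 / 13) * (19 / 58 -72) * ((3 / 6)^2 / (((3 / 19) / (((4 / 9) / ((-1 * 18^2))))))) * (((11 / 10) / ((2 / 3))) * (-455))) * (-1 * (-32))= -845849732/105705 = -8001.98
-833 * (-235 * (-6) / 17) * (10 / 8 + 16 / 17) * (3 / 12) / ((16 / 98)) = -252213045/1088 = -231813.46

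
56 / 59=0.95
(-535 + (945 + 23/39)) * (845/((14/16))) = 8326760/21 = 396512.38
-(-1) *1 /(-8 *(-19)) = 0.01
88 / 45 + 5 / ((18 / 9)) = 401/90 = 4.46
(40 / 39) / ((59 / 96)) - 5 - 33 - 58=-72352/767 = -94.33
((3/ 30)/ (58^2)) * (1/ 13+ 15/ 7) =101/1530620 = 0.00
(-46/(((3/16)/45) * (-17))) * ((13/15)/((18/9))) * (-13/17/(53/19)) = -1181648/15317 = -77.15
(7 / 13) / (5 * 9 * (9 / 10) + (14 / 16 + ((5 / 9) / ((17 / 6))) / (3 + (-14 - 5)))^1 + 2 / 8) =1428/110357 = 0.01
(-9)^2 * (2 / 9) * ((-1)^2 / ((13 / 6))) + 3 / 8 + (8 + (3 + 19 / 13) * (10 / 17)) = 34135/1768 = 19.31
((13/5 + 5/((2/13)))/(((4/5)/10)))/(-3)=-585/4 = -146.25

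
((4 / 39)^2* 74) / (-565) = -1184/859365 = 0.00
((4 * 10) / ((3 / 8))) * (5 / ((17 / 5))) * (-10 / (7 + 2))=-80000/459 = -174.29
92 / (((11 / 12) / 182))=200928/11 = 18266.18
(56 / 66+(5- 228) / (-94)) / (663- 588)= 9991/232650 = 0.04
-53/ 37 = -1.43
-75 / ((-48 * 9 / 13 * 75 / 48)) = 13/9 = 1.44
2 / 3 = 0.67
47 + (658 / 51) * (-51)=-611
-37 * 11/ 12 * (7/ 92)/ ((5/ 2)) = -2849/2760 = -1.03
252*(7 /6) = 294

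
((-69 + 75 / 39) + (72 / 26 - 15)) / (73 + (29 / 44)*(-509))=45364/150137 = 0.30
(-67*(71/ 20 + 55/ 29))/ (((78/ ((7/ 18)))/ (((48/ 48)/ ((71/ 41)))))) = -173061/164720 = -1.05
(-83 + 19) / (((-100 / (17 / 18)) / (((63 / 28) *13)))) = 442/25 = 17.68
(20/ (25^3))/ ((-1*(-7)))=4/21875 = 0.00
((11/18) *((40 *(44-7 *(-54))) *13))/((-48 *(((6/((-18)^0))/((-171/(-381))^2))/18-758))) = 54462265/14744194 = 3.69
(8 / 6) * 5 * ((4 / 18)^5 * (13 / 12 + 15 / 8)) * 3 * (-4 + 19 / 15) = -46576/531441 = -0.09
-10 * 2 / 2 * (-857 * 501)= 4293570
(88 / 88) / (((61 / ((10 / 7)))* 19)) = 10/8113 = 0.00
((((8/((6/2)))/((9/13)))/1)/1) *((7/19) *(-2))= -1456/513 = -2.84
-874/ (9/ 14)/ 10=-135.96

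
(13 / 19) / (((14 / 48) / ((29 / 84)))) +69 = 64993/931 = 69.81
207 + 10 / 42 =4352/21 = 207.24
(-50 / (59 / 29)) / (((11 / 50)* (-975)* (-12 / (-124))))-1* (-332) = 25299656/75933 = 333.18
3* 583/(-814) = -2.15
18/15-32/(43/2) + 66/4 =6971/430 = 16.21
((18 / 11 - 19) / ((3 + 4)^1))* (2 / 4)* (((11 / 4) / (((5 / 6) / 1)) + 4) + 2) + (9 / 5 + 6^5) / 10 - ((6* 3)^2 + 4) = 3374491/7700 = 438.25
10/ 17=0.59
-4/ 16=-1/4 = -0.25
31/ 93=0.33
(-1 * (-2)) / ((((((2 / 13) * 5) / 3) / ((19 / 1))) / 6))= 4446/5 = 889.20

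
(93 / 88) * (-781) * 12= -9904.50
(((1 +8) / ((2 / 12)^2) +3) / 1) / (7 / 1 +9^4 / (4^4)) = 83712/8353 = 10.02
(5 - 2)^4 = 81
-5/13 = -0.38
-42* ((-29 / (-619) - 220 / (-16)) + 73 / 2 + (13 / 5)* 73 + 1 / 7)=-10090.07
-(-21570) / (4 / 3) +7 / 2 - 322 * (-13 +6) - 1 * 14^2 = 18239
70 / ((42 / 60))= 100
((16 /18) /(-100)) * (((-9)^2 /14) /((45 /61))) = -61/875 = -0.07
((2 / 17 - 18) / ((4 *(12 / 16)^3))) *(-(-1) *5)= -24320/459 = -52.98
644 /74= 322/37 = 8.70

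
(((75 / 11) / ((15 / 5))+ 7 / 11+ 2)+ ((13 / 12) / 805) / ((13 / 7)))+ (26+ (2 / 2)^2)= 31.91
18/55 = 0.33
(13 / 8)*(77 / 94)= 1001/752 = 1.33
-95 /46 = -2.07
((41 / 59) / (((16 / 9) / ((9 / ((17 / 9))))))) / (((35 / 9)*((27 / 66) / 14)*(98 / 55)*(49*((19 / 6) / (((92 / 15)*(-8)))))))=-665448696/228779285 = -2.91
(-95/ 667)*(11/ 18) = -1045/12006 = -0.09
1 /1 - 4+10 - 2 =5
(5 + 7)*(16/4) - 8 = 40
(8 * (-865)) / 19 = -6920/19 = -364.21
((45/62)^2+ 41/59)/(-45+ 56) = 25189/226796 = 0.11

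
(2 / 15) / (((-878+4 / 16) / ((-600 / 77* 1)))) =320/270347 = 0.00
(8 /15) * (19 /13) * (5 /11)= 152/429 = 0.35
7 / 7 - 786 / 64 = -361/32 = -11.28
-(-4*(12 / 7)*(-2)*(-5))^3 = 322425.66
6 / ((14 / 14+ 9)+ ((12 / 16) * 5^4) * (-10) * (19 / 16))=-192/177805 = 0.00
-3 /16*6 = -9/8 = -1.12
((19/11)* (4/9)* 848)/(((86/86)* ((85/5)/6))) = 128896/561 = 229.76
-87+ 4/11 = -953/11 = -86.64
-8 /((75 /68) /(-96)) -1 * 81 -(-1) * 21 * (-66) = -19267/25 = -770.68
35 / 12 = 2.92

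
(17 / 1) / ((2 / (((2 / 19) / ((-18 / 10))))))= -85/171 = -0.50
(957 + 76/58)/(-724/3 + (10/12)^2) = -1000476/251227 = -3.98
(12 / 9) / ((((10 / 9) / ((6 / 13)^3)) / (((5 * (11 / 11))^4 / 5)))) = 32400/2197 = 14.75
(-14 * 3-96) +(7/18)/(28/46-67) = -138.01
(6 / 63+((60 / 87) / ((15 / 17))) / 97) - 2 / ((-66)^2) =4410361/42886998 = 0.10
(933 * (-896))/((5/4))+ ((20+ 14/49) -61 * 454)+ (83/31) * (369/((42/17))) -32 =-215784869/310 = -696080.22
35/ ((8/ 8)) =35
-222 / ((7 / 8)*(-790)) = 888/2765 = 0.32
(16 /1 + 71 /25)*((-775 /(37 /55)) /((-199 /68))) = 54607740/7363 = 7416.51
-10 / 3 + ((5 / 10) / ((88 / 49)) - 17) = -20.05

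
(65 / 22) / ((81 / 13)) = 845/1782 = 0.47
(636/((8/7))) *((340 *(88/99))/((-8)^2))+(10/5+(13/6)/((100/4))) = 789001/300 = 2630.00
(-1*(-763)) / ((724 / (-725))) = -553175/724 = -764.05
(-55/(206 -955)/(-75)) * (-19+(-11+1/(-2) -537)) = 2497/4494 = 0.56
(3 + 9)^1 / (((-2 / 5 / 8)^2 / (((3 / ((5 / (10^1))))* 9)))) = 259200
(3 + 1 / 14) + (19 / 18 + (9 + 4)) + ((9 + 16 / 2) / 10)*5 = 3229/126 = 25.63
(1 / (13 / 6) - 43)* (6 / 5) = -3318/65 = -51.05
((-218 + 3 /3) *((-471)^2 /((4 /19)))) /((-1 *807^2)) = 101627827/289444 = 351.11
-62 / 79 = -0.78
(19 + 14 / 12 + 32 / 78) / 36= 535/936 = 0.57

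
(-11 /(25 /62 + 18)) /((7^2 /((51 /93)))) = -374/55909 = -0.01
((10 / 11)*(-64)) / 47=-640/517 = -1.24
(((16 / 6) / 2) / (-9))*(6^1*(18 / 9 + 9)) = -88/9 = -9.78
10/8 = 5/4 = 1.25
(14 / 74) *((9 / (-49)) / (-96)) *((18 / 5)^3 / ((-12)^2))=243/2072000 = 0.00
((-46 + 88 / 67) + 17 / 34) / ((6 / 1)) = -5921/804 = -7.36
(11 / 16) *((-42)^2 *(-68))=-82467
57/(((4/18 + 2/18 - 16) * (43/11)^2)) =-20691/86903 = -0.24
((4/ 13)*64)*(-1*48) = -12288/13 = -945.23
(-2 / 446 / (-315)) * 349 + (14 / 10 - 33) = -2219393/70245 = -31.60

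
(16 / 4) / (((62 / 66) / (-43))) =-5676/31 = -183.10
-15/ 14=-1.07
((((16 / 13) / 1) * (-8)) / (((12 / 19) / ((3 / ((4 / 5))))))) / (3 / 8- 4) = 6080/377 = 16.13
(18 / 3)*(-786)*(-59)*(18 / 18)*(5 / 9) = 154580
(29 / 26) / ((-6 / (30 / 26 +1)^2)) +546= 3593002/6591 = 545.14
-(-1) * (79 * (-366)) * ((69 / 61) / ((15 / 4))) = -43608/5 = -8721.60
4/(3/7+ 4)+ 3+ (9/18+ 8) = 769/62 = 12.40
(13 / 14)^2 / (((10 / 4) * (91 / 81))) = 1053/3430 = 0.31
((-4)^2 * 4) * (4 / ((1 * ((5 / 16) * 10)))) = 2048/25 = 81.92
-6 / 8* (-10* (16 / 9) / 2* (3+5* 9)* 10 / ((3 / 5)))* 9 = 48000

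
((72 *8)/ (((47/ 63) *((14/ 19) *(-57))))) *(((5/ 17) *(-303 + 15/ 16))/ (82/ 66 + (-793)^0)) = 21531015/29563 = 728.31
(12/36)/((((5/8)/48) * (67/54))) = 6912/335 = 20.63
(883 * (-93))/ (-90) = 27373/30 = 912.43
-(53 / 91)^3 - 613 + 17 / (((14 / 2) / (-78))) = -604835778/753571 = -802.63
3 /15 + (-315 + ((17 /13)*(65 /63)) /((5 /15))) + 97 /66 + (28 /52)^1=-9271589/30030 = -308.74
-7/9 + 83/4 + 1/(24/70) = 206/9 = 22.89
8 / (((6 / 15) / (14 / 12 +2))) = 190/3 = 63.33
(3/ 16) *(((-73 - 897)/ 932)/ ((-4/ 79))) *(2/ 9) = 38315/44736 = 0.86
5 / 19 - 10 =-185/19 = -9.74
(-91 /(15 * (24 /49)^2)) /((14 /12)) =-31213/1440 = -21.68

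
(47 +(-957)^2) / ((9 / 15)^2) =22897400/9 = 2544155.56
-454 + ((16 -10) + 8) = -440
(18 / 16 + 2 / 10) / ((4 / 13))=689/160 = 4.31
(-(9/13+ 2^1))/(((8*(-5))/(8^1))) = 0.54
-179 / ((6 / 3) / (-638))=57101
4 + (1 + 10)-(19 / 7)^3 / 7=29156/2401 = 12.14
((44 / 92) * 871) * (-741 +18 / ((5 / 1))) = -35325147/115 = -307175.19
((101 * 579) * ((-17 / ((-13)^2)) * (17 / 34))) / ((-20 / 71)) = 70584153/6760 = 10441.44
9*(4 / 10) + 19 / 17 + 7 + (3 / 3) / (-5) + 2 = 1149/85 = 13.52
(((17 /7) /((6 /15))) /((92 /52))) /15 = 0.23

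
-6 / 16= -0.38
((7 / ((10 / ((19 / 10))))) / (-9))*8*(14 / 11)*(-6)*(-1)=-7448/825 = -9.03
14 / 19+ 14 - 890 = -16630/19 = -875.26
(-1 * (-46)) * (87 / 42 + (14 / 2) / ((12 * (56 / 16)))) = 2162/21 = 102.95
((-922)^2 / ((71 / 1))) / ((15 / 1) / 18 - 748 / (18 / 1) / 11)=-15301512/3763 = -4066.31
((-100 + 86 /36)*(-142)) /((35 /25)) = 89105/9 = 9900.56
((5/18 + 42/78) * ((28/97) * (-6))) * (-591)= 1053556/1261 = 835.49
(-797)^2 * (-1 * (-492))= 312522828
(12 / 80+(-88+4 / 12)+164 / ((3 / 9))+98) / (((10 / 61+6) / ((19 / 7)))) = 4991813/22560 = 221.27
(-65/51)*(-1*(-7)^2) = 3185/51 = 62.45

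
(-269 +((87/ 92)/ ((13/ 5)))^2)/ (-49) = 384592679/70090384 = 5.49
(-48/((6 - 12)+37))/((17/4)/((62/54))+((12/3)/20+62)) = -960/40859 = -0.02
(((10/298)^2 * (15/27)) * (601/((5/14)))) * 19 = 3996650/199809 = 20.00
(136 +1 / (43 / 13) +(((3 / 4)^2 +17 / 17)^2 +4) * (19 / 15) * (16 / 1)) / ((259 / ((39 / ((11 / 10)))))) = 967577/26488 = 36.53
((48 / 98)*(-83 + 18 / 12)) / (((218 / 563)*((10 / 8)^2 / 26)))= -229055424/133525 = -1715.45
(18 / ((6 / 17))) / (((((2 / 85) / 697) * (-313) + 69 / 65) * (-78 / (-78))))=48.53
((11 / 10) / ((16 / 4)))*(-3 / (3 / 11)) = -121/40 = -3.02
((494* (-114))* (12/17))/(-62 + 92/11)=3716856/5015 = 741.15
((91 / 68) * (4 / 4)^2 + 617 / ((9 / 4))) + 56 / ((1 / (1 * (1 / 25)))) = 4250347/15300 = 277.80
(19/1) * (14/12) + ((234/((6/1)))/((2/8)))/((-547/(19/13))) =71383/3282 = 21.75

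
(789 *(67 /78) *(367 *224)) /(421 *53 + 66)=103470512/41561 = 2489.61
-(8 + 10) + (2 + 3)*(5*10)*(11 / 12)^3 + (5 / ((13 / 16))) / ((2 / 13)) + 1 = 186247/864 = 215.56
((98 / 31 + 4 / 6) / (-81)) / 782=-178/2945403 = 0.00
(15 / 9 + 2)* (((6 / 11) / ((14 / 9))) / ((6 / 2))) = 3/7 = 0.43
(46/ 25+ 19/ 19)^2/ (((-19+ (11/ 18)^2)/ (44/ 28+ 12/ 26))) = -851148/966875 = -0.88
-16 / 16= -1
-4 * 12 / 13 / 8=-6/13 = -0.46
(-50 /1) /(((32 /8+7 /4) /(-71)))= 14200/23 = 617.39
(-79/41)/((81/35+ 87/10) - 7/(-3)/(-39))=-647010/3678397 = -0.18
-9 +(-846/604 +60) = 14979/302 = 49.60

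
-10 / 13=-0.77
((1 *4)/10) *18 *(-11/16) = -99/20 = -4.95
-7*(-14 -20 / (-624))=97.78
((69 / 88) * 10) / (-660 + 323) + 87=1289691/14828 = 86.98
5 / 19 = 0.26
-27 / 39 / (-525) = 3/2275 = 0.00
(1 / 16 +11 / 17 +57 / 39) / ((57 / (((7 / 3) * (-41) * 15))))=-54.66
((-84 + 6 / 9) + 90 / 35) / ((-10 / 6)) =48.46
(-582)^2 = 338724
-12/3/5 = -4/5 = -0.80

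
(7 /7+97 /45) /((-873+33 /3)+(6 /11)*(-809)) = -781/322560 = 0.00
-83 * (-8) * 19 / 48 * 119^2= 22331897/6 = 3721982.83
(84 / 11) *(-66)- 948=-1452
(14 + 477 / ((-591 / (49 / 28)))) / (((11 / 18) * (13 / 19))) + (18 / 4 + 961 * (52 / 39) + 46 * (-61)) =-9686894/6501 = -1490.06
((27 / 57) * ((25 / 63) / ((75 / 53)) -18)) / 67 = -3349/26733 = -0.13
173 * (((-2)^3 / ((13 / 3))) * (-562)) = 2333424/13 = 179494.15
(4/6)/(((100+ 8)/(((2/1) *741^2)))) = 61009/9 = 6778.78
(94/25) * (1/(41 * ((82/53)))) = 2491/42025 = 0.06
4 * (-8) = -32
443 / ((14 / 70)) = 2215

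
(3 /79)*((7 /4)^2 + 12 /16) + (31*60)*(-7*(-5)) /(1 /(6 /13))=493720779/16432 = 30046.30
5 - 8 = -3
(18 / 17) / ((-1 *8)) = -9/68 = -0.13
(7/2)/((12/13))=91/24 = 3.79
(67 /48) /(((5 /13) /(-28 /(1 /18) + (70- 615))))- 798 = -1105199/240 = -4605.00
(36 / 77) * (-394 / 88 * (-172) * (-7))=-304956/121 = -2520.30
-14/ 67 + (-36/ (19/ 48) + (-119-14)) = -285351/1273 = -224.16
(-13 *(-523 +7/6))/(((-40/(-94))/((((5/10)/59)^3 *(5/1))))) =0.05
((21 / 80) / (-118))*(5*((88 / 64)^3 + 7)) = -103215/966656 = -0.11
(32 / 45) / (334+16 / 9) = 16/7555 = 0.00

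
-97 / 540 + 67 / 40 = 323/216 = 1.50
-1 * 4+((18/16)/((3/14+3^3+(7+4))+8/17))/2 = -32617/8184 = -3.99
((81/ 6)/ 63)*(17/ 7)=0.52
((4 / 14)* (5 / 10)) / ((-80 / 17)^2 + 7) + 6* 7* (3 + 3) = 14858461/58961 = 252.00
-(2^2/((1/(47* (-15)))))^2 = -7952400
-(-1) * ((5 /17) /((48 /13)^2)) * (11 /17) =9295/665856 = 0.01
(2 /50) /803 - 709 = -14233174/20075 = -709.00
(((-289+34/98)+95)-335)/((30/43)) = -556936/735 = -757.74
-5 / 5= -1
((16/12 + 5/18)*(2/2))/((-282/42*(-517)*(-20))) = -203/8747640 = 0.00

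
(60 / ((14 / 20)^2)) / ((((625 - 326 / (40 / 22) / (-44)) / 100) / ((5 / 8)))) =15000000/1232987 = 12.17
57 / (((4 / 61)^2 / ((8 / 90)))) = 70699/60 = 1178.32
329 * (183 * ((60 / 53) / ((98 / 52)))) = 36165.93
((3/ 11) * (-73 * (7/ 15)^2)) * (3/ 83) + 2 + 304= 6980873/22825 = 305.84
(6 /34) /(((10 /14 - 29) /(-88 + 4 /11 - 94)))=2331/2057 = 1.13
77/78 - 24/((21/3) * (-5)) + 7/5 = 8389/2730 = 3.07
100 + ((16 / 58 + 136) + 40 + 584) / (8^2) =6489/58 = 111.88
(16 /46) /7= 8/161 = 0.05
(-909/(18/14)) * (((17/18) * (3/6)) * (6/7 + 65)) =-791537/36 = -21987.14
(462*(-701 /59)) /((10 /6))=-971586/295 = -3293.51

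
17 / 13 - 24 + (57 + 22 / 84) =34.57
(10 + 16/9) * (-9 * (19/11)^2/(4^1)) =-19133/242 = -79.06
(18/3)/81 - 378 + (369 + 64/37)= -7189/999 = -7.20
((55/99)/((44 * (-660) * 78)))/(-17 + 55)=-1/154934208 = 0.00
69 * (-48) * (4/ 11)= -13248/11 = -1204.36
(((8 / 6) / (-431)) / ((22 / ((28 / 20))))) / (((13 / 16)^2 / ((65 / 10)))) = -1792/924495 = 0.00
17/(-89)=-0.19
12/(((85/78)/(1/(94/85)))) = 468/47 = 9.96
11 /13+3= 50/13 = 3.85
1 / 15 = 0.07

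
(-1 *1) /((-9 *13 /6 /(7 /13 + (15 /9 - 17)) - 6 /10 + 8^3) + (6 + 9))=-5770/3044933 = 0.00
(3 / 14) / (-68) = -3/952 = 0.00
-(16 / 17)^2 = -256/289 = -0.89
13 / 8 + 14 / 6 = 95/24 = 3.96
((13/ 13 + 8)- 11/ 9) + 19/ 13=9.24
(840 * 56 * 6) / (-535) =-56448/107 = -527.55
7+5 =12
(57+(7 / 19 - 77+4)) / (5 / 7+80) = -2079/10735 = -0.19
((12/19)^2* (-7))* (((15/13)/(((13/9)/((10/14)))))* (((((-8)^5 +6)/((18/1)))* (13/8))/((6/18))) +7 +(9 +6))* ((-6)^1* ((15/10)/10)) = -297246429/23465 = -12667.65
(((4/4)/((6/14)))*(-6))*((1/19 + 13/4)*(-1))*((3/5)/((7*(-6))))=-251/380 = -0.66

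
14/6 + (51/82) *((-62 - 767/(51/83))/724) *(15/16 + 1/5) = 15003401/14248320 = 1.05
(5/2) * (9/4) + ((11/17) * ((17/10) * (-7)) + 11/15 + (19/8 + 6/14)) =307/210 = 1.46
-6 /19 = -0.32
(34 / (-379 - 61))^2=289/48400 = 0.01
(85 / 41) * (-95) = -8075/41 = -196.95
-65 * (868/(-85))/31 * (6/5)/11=2184/935 = 2.34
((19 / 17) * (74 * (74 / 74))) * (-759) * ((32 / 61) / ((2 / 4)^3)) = -273191424/1037 = -263444.00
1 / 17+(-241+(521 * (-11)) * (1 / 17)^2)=-260.77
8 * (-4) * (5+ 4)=-288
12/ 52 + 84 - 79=68/13 = 5.23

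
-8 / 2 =-4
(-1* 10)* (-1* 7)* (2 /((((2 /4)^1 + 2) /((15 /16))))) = 105/2 = 52.50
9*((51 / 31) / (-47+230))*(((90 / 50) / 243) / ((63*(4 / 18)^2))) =51/264740 = 0.00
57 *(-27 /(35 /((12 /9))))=-58.63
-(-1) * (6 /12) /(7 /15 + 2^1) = 15/74 = 0.20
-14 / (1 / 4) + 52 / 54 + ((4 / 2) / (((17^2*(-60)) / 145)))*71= -56.22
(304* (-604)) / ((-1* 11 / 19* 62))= 1744352/341 = 5115.40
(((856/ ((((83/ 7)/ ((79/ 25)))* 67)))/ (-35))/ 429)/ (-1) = 67624/298208625 = 0.00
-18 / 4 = -4.50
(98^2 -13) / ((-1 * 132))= -3197/44 = -72.66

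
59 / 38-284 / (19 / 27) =-15277/38 = -402.03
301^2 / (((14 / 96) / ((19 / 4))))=2951004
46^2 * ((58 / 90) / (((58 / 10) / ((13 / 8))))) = 6877/18 = 382.06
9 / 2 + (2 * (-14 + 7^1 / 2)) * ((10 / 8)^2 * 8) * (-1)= 267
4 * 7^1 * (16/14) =32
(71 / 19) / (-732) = -71/13908 = -0.01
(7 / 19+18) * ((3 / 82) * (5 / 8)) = 5235/12464 = 0.42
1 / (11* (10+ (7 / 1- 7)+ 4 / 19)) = 19/2134 = 0.01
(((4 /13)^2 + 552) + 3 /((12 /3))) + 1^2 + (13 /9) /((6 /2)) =10117561/18252 = 554.33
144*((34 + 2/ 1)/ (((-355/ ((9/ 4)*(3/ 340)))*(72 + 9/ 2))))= -1944/512975 = 0.00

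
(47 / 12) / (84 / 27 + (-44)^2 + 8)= 141/70096 = 0.00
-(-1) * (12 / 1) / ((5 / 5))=12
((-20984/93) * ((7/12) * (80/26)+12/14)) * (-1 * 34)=516542144/25389 = 20345.12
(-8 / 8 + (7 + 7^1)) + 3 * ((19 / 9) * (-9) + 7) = -23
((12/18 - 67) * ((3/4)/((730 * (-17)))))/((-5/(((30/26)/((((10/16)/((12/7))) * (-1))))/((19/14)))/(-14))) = -0.03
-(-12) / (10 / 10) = 12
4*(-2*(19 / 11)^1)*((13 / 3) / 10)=-988/165 = -5.99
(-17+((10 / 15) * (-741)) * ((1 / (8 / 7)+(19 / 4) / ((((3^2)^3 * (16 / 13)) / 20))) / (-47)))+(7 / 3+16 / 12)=-828793/274104 = -3.02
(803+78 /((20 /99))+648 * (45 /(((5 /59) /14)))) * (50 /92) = 240921055/92 = 2618707.12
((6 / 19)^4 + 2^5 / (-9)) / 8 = -519826/1172889 = -0.44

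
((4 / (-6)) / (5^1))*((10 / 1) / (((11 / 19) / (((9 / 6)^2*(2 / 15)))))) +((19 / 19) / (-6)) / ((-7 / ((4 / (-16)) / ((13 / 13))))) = -6439/9240 = -0.70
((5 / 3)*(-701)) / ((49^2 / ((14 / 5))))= -1402/1029 = -1.36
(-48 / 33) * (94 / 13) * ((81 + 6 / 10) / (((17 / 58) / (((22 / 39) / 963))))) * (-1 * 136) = 189816832/813735 = 233.27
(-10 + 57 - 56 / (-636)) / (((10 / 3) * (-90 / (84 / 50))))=-52409/198750 = -0.26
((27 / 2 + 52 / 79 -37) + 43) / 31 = 3185/4898 = 0.65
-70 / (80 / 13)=-91/8 = -11.38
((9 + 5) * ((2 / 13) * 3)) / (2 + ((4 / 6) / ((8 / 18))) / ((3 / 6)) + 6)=84/143 = 0.59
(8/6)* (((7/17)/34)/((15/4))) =56/13005 = 0.00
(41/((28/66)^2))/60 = 14883/3920 = 3.80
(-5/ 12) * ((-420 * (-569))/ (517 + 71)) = -169.35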